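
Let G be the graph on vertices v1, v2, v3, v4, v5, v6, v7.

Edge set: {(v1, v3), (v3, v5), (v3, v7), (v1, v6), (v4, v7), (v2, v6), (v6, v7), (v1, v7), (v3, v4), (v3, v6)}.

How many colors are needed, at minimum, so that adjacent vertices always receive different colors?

v1, v3, v6, v7 are pairwise adjacent (a clique of size 4), so at least 4 colors are needed.
One proper 4-coloring: v1=Y, v2=R, v3=R, v4=G, v5=B, v6=G, v7=B. No two adjacent vertices share a color.

4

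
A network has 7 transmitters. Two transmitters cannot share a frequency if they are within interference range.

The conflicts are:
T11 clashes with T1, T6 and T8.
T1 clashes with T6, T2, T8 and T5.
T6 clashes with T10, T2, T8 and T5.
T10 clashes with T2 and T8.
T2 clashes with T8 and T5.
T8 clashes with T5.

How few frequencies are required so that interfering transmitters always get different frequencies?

T1, T6, T2, T8, T5 all conflict with each other, so at least 5 frequencies are needed.
5 frequencies suffice: T11=4, T1=3, T6=1, T10=3, T2=4, T8=2, T5=5. No two conflicting transmitters share a frequency.

5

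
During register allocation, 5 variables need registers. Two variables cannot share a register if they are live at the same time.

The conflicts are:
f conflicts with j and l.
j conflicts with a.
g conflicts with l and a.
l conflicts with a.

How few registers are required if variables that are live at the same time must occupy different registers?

3

g, l, a all conflict with each other, so at least 3 registers are needed.
3 registers suffice: register 1 → {f, a}; register 2 → {j, l}; register 3 → {g}. Every pair that conflicts lands in different registers.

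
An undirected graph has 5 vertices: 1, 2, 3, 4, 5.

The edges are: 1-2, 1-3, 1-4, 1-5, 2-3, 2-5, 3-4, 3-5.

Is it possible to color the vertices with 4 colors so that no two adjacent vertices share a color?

Yes

The chromatic number is 4. 1, 2, 3, 5 form a clique, so at least 4 colors are needed.
4 colors suffice: color a → {1}; color b → {3}; color c → {4, 5}; color d → {2}.
That is already a proper 4-coloring.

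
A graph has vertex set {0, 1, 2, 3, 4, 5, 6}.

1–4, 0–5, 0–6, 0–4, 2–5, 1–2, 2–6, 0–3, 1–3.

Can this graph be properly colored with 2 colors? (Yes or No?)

No

The cycle 2-1-4-0-6-2 has odd length 5, so it cannot be 2-colored; at least 3 colors are needed.
So 2 colors are not enough.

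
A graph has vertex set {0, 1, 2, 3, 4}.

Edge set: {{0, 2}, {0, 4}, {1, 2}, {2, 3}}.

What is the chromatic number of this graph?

2

0 and 4 are adjacent, so at least 2 colors are needed.
2 colors suffice: 0=b, 1=b, 2=a, 3=b, 4=a. No two adjacent vertices share a color.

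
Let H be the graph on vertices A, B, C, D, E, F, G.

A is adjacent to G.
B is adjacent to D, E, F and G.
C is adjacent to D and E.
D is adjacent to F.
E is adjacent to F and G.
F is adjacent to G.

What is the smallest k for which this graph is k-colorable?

B, E, F, G are mutually adjacent (a clique of size 4), so at least 4 colors are needed.
4 colors suffice: color 1 → {A, C, F}; color 2 → {D, E}; color 3 → {G}; color 4 → {B}. Each edge has distinct colors on its endpoints.

4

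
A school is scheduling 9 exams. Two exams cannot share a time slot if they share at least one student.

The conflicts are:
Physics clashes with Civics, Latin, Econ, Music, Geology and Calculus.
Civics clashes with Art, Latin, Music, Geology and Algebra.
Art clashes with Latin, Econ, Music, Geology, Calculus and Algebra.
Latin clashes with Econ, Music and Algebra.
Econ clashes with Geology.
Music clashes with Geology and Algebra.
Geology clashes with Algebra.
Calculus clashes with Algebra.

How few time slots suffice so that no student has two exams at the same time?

Civics, Art, Latin, Music, Algebra all conflict with each other, so at least 5 time slots are needed.
Using 5 time slots: Physics=1, Civics=5, Art=1, Latin=2, Econ=3, Music=3, Geology=2, Calculus=2, Algebra=4. No two conflicting exams share a time slot.

5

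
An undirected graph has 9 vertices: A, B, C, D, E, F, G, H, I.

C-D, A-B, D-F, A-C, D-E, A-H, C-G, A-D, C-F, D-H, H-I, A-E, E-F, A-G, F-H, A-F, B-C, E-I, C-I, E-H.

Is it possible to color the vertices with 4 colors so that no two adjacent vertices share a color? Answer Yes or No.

A, D, E, F, H form a clique, so at least 5 colors are needed.
So 4 colors are not enough.

No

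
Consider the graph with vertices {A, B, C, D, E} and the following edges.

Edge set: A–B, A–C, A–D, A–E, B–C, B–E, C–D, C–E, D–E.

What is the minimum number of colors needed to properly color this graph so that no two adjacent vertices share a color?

4

A, C, D, E are mutually adjacent (a clique of size 4), so at least 4 colors are needed.
4 colors suffice: color red → {A}; color blue → {C}; color green → {E}; color yellow → {B, D}. Every edge joins two different colors.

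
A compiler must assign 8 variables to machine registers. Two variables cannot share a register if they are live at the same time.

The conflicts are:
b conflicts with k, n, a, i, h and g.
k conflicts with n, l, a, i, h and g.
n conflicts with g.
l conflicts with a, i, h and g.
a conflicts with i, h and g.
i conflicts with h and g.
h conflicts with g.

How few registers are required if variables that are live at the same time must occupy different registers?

b, k, a, i, h, g all conflict with each other, so at least 6 registers are needed.
6 registers suffice: b=3, k=1, n=4, l=3, a=5, i=6, h=4, g=2. Every pair that conflicts lands in different registers.

6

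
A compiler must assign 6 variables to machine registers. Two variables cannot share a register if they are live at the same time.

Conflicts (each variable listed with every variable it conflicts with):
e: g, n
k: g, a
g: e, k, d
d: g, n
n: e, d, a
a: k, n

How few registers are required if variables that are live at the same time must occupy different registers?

3

The cycle n-a-k-g-d-n has odd length 5, so it cannot be 2-colored; at least 3 registers are needed.
A valid assignment using 3 registers: e=2, k=2, g=1, d=2, n=1, a=3. Every pair that conflicts lands in different registers.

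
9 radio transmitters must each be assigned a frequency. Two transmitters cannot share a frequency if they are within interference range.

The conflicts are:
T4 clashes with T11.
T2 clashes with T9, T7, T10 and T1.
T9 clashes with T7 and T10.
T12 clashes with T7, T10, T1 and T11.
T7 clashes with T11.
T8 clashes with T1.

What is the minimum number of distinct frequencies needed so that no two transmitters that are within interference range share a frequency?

3

T12, T7, T11 pairwise conflict, so at least 3 frequencies are needed.
3 frequencies suffice: T4=1, T2=2, T9=3, T12=2, T7=1, T8=2, T10=1, T1=1, T11=3. No two conflicting transmitters share a frequency.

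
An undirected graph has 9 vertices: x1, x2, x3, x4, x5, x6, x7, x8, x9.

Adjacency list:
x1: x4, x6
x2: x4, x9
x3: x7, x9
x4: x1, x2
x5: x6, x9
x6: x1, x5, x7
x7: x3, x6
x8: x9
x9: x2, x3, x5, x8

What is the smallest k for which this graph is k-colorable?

The cycle x6-x7-x3-x9-x5-x6 has odd length 5, so it cannot be 2-colored; at least 3 colors are needed.
3 colors suffice: color 1 → {x4, x6, x9}; color 2 → {x1, x2, x3, x5, x8}; color 3 → {x7}. Each edge has distinct colors on its endpoints.

3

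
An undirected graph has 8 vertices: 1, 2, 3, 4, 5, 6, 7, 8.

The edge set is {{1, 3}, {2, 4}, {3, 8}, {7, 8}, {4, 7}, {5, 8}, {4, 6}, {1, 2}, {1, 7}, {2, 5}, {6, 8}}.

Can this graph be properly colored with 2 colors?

No

The cycle 2-1-7-8-5-2 has odd length 5, so it cannot be 2-colored; at least 3 colors are needed.
So 2 colors are not enough.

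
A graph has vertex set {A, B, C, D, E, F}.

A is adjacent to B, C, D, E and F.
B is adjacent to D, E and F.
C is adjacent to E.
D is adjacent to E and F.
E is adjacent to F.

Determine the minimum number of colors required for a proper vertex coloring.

5

A, B, D, E, F are pairwise adjacent (a clique of size 5), so at least 5 colors are needed.
5 colors suffice: color 1 → {A}; color 2 → {E}; color 3 → {C, D}; color 4 → {B}; color 5 → {F}. No two adjacent vertices share a color.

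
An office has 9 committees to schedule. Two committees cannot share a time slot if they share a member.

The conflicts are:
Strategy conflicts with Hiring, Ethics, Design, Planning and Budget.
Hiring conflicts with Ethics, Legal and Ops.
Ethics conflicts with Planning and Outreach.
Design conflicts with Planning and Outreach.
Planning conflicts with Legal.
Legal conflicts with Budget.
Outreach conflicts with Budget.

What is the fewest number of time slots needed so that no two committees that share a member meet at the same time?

Strategy, Hiring, Ethics all conflict with each other, so at least 3 time slots are needed.
Using 3 time slots: Strategy=1, Hiring=2, Ethics=3, Design=3, Planning=2, Legal=1, Ops=1, Outreach=1, Budget=2. Each listed conflict is separated.

3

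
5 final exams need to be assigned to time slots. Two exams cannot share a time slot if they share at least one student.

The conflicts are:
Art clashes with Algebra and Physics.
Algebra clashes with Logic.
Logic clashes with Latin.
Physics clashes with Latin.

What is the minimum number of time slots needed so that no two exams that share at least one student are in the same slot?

3

The cycle Latin-Physics-Art-Algebra-Logic-Latin has odd length 5, so it cannot be 2-colored; at least 3 time slots are needed.
3 time slots suffice: time slot 1 → {Art, Latin}; time slot 2 → {Logic, Physics}; time slot 3 → {Algebra}. Every pair that conflicts lands in different time slots.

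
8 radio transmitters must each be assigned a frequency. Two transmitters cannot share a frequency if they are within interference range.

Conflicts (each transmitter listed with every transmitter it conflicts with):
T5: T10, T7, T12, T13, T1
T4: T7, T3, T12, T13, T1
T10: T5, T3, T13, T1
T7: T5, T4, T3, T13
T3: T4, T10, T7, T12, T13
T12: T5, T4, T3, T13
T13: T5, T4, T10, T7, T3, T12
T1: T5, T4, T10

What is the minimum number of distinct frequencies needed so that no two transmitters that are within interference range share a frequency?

T4, T7, T3, T13 all conflict with each other, so at least 4 frequencies are needed.
A valid assignment using 4 frequencies: T5=2, T4=3, T10=3, T7=4, T3=2, T12=4, T13=1, T1=1. No two conflicting transmitters share a frequency.

4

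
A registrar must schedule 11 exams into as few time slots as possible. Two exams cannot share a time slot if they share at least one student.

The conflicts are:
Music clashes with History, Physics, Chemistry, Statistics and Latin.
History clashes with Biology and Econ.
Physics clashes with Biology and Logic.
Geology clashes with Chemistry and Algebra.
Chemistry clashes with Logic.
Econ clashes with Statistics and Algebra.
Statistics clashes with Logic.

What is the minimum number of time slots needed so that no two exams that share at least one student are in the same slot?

Geology and Algebra conflict, so at least 2 time slots are needed.
2 time slots suffice: time slot 1 → {Music, Geology, Biology, Econ, Logic}; time slot 2 → {History, Physics, Chemistry, Statistics, Latin, Algebra}. Each listed conflict is separated.

2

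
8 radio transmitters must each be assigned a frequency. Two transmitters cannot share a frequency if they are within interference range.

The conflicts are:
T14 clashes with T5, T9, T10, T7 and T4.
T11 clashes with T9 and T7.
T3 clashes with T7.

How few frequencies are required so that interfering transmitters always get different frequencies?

T14 and T4 conflict, so at least 2 frequencies are needed.
2 frequencies suffice: frequency 1 → {T14, T11, T3}; frequency 2 → {T5, T9, T10, T7, T4}. Every pair that conflicts lands in different frequencies.

2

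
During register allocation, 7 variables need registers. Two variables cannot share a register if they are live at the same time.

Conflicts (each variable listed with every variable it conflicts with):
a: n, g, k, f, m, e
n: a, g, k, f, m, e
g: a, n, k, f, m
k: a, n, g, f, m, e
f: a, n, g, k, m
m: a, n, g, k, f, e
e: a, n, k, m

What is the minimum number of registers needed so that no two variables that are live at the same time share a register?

a, n, g, k, f, m all conflict with each other, so at least 6 registers are needed.
6 registers suffice: register 1 → {n}; register 2 → {k}; register 3 → {a}; register 4 → {m}; register 5 → {g, e}; register 6 → {f}. No two conflicting variables share a register.

6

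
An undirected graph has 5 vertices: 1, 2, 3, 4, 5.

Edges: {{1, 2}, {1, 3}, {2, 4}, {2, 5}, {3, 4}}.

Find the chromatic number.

2

3 and 4 are adjacent, so at least 2 colors are needed.
A valid assignment using 2 colors: 1=b, 2=a, 3=a, 4=b, 5=b. No two adjacent vertices share a color.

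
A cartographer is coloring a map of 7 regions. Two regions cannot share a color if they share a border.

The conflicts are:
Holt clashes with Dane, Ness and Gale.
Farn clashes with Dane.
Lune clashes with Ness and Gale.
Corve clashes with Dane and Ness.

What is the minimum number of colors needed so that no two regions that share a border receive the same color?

Holt and Dane conflict, so at least 2 colors are needed.
2 colors suffice: color 1 → {Holt, Farn, Lune, Corve}; color 2 → {Dane, Ness, Gale}. No two conflicting regions share a color.

2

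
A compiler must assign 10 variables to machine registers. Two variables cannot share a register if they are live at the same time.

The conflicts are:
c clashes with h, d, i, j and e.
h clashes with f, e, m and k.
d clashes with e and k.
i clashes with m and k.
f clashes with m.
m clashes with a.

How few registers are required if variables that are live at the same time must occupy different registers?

3

c, d, e pairwise conflict, so at least 3 registers are needed.
3 registers suffice: c=1, h=2, d=2, i=2, f=3, j=2, e=3, m=1, a=2, k=1. No two conflicting variables share a register.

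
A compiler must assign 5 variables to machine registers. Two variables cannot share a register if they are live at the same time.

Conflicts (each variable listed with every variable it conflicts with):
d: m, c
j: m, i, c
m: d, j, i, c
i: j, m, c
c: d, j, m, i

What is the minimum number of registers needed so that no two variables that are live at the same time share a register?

j, m, i, c all conflict with each other, so at least 4 registers are needed.
A valid assignment using 4 registers: d=3, j=3, m=2, i=4, c=1. Every pair that conflicts lands in different registers.

4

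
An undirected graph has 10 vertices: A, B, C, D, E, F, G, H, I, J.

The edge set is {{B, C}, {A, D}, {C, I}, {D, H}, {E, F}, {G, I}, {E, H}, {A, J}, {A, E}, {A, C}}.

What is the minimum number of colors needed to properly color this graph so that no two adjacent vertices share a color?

2

A and D are adjacent, so at least 2 colors are needed.
One proper 2-coloring: A=red, B=red, C=blue, D=blue, E=blue, F=red, G=blue, H=red, I=red, J=blue. Each edge has distinct colors on its endpoints.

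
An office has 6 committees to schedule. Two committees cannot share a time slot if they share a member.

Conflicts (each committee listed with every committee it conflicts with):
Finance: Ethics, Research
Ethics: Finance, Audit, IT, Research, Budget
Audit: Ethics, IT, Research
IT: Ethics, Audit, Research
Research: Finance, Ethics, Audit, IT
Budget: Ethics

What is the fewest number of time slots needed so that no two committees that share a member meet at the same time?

Ethics, Audit, IT, Research pairwise conflict, so at least 4 time slots are needed.
4 time slots suffice: Finance=3, Ethics=1, Audit=4, IT=3, Research=2, Budget=2. No two conflicting committees share a time slot.

4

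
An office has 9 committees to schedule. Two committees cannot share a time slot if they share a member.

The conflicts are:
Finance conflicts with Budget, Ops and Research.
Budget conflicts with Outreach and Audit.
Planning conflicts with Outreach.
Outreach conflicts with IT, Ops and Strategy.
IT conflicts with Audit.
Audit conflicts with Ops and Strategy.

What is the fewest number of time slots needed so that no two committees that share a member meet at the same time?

2

Finance and Budget conflict, so at least 2 time slots are needed.
2 time slots suffice: time slot 1 → {Finance, Outreach, Audit}; time slot 2 → {Budget, Planning, IT, Ops, Research, Strategy}. Every pair that conflicts lands in different time slots.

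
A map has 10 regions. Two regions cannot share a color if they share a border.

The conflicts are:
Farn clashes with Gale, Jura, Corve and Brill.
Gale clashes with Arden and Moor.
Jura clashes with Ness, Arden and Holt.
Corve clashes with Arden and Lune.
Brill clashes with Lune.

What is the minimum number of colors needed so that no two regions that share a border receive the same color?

Jura and Holt conflict, so at least 2 colors are needed.
A valid assignment using 2 colors: Farn=2, Gale=1, Jura=1, Corve=1, Ness=2, Arden=2, Brill=1, Lune=2, Moor=2, Holt=2. Each listed conflict is separated.

2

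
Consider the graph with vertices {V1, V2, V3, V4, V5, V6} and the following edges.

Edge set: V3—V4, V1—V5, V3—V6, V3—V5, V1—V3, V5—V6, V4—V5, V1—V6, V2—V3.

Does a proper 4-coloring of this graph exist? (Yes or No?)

The chromatic number is 4. V1, V3, V5, V6 are pairwise adjacent (a clique of size 4), so at least 4 colors are needed.
4 colors suffice: color 1 → {V3}; color 2 → {V2, V5}; color 3 → {V4, V6}; color 4 → {V1}.
That is already a proper 4-coloring.

Yes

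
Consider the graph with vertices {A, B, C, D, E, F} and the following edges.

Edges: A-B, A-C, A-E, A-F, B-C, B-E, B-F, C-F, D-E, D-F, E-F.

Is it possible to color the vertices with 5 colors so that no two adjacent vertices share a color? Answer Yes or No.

Yes

The chromatic number is 4. A, B, C, F are pairwise adjacent (a clique of size 4), so at least 4 colors are needed.
4 colors suffice: color 1 → {F}; color 2 → {A, D}; color 3 → {B}; color 4 → {C, E}.
Since 5 ≥ 4, a proper 5-coloring certainly exists.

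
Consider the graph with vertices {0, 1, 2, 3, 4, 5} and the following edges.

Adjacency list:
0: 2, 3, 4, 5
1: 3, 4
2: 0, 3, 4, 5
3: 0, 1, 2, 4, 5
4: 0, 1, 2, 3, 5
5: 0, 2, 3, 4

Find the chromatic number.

0, 2, 3, 4, 5 are pairwise adjacent (a clique of size 5), so at least 5 colors are needed.
A valid assignment using 5 colors: 0=yellow, 1=green, 2=purple, 3=red, 4=blue, 5=green. Each edge has distinct colors on its endpoints.

5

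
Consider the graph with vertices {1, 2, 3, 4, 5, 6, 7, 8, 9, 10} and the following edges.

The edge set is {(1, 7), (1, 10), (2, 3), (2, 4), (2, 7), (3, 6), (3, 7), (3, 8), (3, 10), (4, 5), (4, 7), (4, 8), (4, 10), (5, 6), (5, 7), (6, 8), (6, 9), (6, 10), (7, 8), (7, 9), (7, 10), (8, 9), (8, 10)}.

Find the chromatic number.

4

4, 7, 8, 10 are mutually adjacent (a clique of size 4), so at least 4 colors are needed.
4 colors suffice: color a → {6, 7}; color b → {2, 5, 9, 10}; color c → {1, 8}; color d → {3, 4}. No two adjacent vertices share a color.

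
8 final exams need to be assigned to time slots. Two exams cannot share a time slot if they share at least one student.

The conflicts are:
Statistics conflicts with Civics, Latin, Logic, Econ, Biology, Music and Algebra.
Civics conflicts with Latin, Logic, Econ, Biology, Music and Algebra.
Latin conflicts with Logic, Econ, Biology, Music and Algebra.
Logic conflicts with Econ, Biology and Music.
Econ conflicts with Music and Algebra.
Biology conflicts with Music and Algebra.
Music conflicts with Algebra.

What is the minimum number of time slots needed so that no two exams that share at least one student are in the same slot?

6

Statistics, Civics, Latin, Biology, Music, Algebra all conflict with each other, so at least 6 time slots are needed.
6 time slots suffice: Statistics=3, Civics=4, Latin=1, Logic=6, Econ=5, Biology=5, Music=2, Algebra=6. Each listed conflict is separated.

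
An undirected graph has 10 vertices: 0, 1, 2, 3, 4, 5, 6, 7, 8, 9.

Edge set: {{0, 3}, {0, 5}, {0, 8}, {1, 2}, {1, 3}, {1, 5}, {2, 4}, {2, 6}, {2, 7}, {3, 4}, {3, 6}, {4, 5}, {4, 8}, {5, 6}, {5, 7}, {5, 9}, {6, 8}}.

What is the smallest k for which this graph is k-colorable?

2

1 and 2 are adjacent, so at least 2 colors are needed.
2 colors suffice: color red → {2, 3, 5, 8}; color blue → {0, 1, 4, 6, 7, 9}. No two adjacent vertices share a color.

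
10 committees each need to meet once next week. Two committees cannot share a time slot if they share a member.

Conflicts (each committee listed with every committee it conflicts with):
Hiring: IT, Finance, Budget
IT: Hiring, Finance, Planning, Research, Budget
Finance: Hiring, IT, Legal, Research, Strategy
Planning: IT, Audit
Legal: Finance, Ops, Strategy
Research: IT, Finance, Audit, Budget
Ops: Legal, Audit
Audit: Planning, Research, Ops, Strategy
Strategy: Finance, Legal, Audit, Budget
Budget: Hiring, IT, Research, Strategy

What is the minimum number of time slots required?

Hiring, IT, Finance all conflict with each other, so at least 3 time slots are needed.
Using 3 time slots: Hiring=3, IT=2, Finance=1, Planning=3, Legal=3, Research=3, Ops=2, Audit=1, Strategy=2, Budget=1. No two conflicting committees share a time slot.

3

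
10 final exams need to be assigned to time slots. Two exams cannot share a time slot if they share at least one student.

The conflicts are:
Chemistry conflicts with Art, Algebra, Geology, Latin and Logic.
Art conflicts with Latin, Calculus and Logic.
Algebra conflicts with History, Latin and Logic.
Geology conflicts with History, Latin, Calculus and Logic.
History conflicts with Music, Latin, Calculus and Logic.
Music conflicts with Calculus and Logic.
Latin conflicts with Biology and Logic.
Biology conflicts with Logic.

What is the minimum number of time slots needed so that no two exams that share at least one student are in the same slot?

4

Algebra, History, Latin, Logic pairwise conflict, so at least 4 time slots are needed.
4 time slots suffice: Chemistry=3, Art=4, Algebra=4, Geology=4, History=3, Music=2, Latin=2, Biology=3, Calculus=1, Logic=1. No two conflicting exams share a time slot.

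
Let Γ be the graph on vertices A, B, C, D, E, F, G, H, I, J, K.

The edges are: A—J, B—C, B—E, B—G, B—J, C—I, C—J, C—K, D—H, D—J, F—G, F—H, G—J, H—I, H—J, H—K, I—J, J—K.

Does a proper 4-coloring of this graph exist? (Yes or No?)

The chromatic number is 3. B, C, J form a triangle, so at least 3 colors are needed.
3 colors suffice: color 1 → {E, F, J}; color 2 → {A, C, G, H}; color 3 → {B, D, I, K}.
Since 4 ≥ 3, a proper 4-coloring certainly exists.

Yes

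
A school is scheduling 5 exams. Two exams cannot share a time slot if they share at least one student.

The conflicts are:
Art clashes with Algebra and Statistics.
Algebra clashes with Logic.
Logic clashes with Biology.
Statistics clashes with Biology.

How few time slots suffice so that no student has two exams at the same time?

3

The cycle Algebra-Art-Statistics-Biology-Logic-Algebra has odd length 5, so it cannot be 2-colored; at least 3 time slots are needed.
Using 3 time slots: Art=2, Algebra=1, Logic=3, Statistics=1, Biology=2. No two conflicting exams share a time slot.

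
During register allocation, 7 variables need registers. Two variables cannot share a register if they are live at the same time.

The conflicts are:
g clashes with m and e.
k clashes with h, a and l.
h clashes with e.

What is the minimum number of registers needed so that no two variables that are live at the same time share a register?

g and e conflict, so at least 2 registers are needed.
2 registers suffice: register 1 → {k, m, e}; register 2 → {g, h, a, l}. No two conflicting variables share a register.

2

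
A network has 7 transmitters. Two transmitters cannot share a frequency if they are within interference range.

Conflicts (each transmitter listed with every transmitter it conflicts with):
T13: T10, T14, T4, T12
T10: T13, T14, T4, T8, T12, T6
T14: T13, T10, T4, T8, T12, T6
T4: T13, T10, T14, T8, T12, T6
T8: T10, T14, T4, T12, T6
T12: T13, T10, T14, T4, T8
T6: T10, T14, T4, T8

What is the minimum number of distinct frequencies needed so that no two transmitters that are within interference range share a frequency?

5

T13, T10, T14, T4, T12 all conflict with each other, so at least 5 frequencies are needed.
A valid assignment using 5 frequencies: T13=5, T10=1, T14=3, T4=2, T8=5, T12=4, T6=4. Every pair that conflicts lands in different frequencies.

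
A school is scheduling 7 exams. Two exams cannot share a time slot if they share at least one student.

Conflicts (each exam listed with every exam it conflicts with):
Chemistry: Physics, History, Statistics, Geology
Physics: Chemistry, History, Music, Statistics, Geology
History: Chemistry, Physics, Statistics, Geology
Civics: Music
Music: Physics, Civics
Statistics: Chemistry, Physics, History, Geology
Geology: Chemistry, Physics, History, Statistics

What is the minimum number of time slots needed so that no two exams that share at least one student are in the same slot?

Chemistry, Physics, History, Statistics, Geology are mutually in conflict, so at least 5 time slots are needed.
Using 5 time slots: Chemistry=4, Physics=1, History=2, Civics=1, Music=2, Statistics=3, Geology=5. Every pair that conflicts lands in different time slots.

5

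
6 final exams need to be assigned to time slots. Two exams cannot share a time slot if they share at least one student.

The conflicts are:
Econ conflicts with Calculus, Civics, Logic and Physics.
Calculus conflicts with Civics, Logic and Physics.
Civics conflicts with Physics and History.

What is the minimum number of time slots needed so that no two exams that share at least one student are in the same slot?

4

Econ, Calculus, Civics, Physics all conflict with each other, so at least 4 time slots are needed.
4 time slots suffice: Econ=2, Calculus=1, Civics=3, Logic=3, Physics=4, History=1. Each listed conflict is separated.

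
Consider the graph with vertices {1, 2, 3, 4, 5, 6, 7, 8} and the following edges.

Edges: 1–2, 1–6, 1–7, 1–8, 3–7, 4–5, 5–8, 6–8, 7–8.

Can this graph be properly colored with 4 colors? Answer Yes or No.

Yes

The chromatic number is 3. 1, 7, 8 form a triangle, so at least 3 colors are needed.
3 colors suffice: color a → {2, 3, 4, 8}; color b → {1, 5}; color c → {6, 7}.
Since 4 ≥ 3, a proper 4-coloring certainly exists.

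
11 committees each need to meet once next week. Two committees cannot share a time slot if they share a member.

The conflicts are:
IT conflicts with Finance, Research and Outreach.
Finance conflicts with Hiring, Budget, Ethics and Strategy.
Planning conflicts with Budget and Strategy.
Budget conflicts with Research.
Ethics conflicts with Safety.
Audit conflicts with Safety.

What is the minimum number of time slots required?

2

Planning and Budget conflict, so at least 2 time slots are needed.
2 time slots suffice: IT=2, Finance=1, Hiring=2, Planning=1, Budget=2, Ethics=2, Research=1, Outreach=1, Audit=2, Safety=1, Strategy=2. Each listed conflict is separated.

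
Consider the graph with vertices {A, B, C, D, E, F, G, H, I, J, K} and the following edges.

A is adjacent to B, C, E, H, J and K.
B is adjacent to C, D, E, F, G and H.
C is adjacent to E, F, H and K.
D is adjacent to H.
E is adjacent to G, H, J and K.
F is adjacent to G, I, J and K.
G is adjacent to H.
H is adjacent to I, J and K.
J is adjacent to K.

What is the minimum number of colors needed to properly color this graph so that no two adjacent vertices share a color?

5

A, E, H, J, K are pairwise adjacent (a clique of size 5), so at least 5 colors are needed.
5 colors suffice: A=5, B=3, C=4, D=2, E=2, F=1, G=4, H=1, I=2, J=4, K=3. No two adjacent vertices share a color.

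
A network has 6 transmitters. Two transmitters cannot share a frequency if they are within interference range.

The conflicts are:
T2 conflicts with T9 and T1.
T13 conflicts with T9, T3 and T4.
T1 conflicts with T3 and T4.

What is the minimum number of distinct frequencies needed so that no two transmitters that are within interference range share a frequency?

3

The cycle T1-T2-T9-T13-T3-T1 has odd length 5, so it cannot be 2-colored; at least 3 frequencies are needed.
Using 3 frequencies: T2=3, T13=1, T9=2, T1=1, T3=2, T4=2. Every pair that conflicts lands in different frequencies.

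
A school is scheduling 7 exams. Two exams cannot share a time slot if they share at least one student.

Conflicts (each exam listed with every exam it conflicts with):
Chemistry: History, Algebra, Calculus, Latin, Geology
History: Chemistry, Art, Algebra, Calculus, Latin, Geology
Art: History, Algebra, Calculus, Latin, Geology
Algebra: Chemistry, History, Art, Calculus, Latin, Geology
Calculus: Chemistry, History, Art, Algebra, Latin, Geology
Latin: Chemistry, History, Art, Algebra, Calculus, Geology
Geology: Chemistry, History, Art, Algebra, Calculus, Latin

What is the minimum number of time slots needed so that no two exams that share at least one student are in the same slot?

History, Art, Algebra, Calculus, Latin, Geology all conflict with each other, so at least 6 time slots are needed.
6 time slots suffice: Chemistry=6, History=4, Art=6, Algebra=1, Calculus=2, Latin=5, Geology=3. No two conflicting exams share a time slot.

6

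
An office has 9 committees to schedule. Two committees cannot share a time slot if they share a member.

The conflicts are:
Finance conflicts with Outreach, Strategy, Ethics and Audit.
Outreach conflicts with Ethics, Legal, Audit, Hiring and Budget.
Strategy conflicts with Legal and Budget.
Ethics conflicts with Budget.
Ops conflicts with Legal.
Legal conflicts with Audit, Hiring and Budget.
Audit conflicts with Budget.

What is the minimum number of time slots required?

4

Outreach, Legal, Audit, Budget are mutually in conflict, so at least 4 time slots are needed.
4 time slots suffice: time slot 1 → {Finance, Legal}; time slot 2 → {Outreach, Strategy, Ops}; time slot 3 → {Hiring, Budget}; time slot 4 → {Ethics, Audit}. No two conflicting committees share a time slot.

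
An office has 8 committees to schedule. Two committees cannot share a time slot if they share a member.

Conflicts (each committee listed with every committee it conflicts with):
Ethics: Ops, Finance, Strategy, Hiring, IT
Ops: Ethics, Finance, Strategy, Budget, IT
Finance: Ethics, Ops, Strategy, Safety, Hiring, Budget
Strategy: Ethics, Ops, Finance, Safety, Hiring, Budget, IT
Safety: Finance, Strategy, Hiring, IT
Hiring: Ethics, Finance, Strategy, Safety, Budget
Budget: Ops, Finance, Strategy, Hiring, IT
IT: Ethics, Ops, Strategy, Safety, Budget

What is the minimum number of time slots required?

Ops, Strategy, Budget, IT are mutually in conflict, so at least 4 time slots are needed.
Using 4 time slots: Ethics=3, Ops=4, Finance=2, Strategy=1, Safety=3, Hiring=4, Budget=3, IT=2. Each listed conflict is separated.

4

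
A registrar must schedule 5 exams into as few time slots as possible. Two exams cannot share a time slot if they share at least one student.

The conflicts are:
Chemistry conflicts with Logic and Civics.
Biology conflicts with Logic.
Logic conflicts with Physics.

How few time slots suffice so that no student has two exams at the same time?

Chemistry and Civics conflict, so at least 2 time slots are needed.
2 time slots suffice: time slot 1 → {Logic, Civics}; time slot 2 → {Chemistry, Biology, Physics}. Each listed conflict is separated.

2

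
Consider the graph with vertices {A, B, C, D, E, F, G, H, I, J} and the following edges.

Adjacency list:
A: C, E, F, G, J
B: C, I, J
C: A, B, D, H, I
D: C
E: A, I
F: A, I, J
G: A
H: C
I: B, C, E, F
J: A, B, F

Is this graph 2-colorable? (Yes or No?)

No

A, F, J form a triangle, so at least 3 colors are needed.
So 2 colors are not enough.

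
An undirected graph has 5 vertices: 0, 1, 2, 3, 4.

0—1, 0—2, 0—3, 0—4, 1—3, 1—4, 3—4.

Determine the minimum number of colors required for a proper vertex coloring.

4

0, 1, 3, 4 form a clique, so at least 4 colors are needed.
4 colors suffice: color red → {0}; color blue → {1, 2}; color green → {3}; color yellow → {4}. Each edge has distinct colors on its endpoints.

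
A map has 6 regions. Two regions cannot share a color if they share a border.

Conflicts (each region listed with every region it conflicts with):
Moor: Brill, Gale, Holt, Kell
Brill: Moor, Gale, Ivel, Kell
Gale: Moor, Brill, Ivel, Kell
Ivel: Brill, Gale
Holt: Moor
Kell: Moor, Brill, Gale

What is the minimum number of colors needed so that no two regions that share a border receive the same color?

Moor, Brill, Gale, Kell pairwise conflict, so at least 4 colors are needed.
4 colors suffice: Moor=1, Brill=2, Gale=3, Ivel=1, Holt=2, Kell=4. Every pair that conflicts lands in different colors.

4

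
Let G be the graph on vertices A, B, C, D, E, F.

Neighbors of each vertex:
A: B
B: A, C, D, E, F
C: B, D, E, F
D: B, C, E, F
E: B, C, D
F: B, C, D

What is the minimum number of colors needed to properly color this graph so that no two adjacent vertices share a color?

4

B, C, D, F form a clique, so at least 4 colors are needed.
4 colors suffice: color red → {B}; color blue → {A, C}; color green → {D}; color yellow → {E, F}. Every edge joins two different colors.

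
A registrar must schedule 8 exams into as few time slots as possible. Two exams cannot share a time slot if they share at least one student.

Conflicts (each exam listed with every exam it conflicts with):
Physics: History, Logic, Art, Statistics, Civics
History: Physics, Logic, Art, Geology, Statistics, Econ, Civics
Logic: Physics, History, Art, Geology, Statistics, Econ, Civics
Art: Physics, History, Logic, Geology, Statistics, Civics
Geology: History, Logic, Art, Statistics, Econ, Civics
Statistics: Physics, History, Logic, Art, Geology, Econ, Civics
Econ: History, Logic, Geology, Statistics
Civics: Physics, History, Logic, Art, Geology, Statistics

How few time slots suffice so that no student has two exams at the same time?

6

Physics, History, Logic, Art, Statistics, Civics pairwise conflict, so at least 6 time slots are needed.
6 time slots suffice: Physics=5, History=3, Logic=1, Art=6, Geology=5, Statistics=2, Econ=4, Civics=4. Every pair that conflicts lands in different time slots.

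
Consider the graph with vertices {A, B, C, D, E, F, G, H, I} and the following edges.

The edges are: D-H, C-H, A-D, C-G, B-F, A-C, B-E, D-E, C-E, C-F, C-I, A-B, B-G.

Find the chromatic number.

A and D are adjacent, so at least 2 colors are needed.
2 colors suffice: color 1 → {B, C, D}; color 2 → {A, E, F, G, H, I}. No two adjacent vertices share a color.

2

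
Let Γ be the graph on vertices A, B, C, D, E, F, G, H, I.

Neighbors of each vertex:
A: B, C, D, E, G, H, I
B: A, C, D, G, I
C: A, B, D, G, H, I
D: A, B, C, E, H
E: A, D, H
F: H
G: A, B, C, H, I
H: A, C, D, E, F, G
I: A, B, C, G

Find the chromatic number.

5

A, B, C, G, I are pairwise adjacent (a clique of size 5), so at least 5 colors are needed.
5 colors suffice: color red → {A, F}; color blue → {C, E}; color green → {B, H}; color yellow → {D, G}; color purple → {I}. No two adjacent vertices share a color.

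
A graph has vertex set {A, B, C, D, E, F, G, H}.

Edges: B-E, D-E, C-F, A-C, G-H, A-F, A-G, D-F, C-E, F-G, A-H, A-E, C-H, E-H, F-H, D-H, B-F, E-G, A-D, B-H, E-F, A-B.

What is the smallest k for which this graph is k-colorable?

A, D, E, F, H are mutually adjacent (a clique of size 5), so at least 5 colors are needed.
One proper 5-coloring: A=1, B=5, C=5, D=5, E=4, F=3, G=5, H=2. Every edge joins two different colors.

5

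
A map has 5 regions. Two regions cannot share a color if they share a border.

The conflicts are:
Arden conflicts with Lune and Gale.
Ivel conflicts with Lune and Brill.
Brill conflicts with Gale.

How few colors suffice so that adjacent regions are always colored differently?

The cycle Brill-Gale-Arden-Lune-Ivel-Brill has odd length 5, so it cannot be 2-colored; at least 3 colors are needed.
3 colors suffice: color 1 → {Arden, Ivel}; color 2 → {Lune, Gale}; color 3 → {Brill}. Each listed conflict is separated.

3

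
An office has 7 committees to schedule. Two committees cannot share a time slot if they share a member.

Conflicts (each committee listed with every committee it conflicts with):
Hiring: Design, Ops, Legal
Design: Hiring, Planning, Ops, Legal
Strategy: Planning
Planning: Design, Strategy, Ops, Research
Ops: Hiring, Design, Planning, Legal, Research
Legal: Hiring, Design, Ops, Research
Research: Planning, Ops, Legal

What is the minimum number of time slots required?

Hiring, Design, Ops, Legal all conflict with each other, so at least 4 time slots are needed.
A valid assignment using 4 time slots: Hiring=4, Design=2, Strategy=1, Planning=3, Ops=1, Legal=3, Research=2. No two conflicting committees share a time slot.

4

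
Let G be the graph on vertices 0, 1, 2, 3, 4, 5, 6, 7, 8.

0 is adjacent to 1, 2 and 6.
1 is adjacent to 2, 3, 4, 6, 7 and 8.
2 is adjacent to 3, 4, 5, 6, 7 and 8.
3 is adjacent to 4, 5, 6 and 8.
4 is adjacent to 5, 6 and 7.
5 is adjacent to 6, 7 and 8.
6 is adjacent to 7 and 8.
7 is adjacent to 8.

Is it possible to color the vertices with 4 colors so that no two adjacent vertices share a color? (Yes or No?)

No

1, 2, 6, 7, 8 are mutually adjacent (a clique of size 5), so at least 5 colors are needed.
So 4 colors are not enough.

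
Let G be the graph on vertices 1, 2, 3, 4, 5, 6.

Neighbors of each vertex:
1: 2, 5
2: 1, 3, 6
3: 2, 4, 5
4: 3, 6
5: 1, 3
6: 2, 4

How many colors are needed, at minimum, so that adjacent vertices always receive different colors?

2 and 6 are adjacent, so at least 2 colors are needed.
2 colors suffice: color a → {2, 4, 5}; color b → {1, 3, 6}. Every edge joins two different colors.

2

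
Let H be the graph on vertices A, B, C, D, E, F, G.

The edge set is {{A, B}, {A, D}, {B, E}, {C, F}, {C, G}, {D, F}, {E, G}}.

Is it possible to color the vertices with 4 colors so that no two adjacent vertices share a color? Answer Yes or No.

Yes

The chromatic number is 3. The cycle F-D-A-B-E-G-C-F has odd length 7, so it cannot be 2-colored; at least 3 colors are needed.
3 colors suffice: color 1 → {B, F, G}; color 2 → {A, C, E}; color 3 → {D}.
Since 4 ≥ 3, a proper 4-coloring certainly exists.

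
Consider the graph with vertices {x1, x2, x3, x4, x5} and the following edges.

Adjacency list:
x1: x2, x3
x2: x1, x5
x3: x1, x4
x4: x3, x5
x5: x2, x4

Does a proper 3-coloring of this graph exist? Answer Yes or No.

The chromatic number is 3. The cycle x2-x1-x3-x4-x5-x2 has odd length 5, so it cannot be 2-colored; at least 3 colors are needed.
One proper 3-coloring: x1=2, x2=1, x3=1, x4=2, x5=3.
That is already a proper 3-coloring.

Yes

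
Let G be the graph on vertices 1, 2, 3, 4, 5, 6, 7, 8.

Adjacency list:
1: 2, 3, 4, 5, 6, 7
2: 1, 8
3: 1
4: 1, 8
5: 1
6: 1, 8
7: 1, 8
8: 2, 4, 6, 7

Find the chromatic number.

1 and 5 are adjacent, so at least 2 colors are needed.
2 colors suffice: color red → {1, 8}; color blue → {2, 3, 4, 5, 6, 7}. Every edge joins two different colors.

2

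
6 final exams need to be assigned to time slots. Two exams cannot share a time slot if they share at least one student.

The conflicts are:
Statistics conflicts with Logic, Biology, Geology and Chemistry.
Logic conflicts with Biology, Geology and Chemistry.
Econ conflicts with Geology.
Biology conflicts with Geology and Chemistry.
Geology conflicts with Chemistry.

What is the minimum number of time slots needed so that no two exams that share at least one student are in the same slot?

Statistics, Logic, Biology, Geology, Chemistry are mutually in conflict, so at least 5 time slots are needed.
Using 5 time slots: Statistics=3, Logic=2, Econ=2, Biology=4, Geology=1, Chemistry=5. Every pair that conflicts lands in different time slots.

5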